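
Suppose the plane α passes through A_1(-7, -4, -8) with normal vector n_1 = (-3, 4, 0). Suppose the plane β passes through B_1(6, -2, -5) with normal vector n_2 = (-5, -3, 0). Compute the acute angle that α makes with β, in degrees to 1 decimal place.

α: n_1·r = n_1·A_1 gives -3x + 4y = 5.
β: n_2·r = n_2·B_1 gives -5x - 3y = -24.
cos θ = |n₁·n₂| / (|n₁||n₂|) = |3| / (√25 · √34).
θ = arccos(0.10290) ≈ 84.1°.

84.1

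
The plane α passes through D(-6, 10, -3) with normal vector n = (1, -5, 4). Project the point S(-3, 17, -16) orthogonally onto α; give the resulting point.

α: n·r = n·D gives x - 5y + 4z = -68.
Foot = S − λn with λ = (n·S − d)/|n|² = (-152 − (-68))/42 = -2.
Foot = (-3, 17, -16) − (-2)·(1, -5, 4) = (-1, 7, -8).

(-1, 7, -8)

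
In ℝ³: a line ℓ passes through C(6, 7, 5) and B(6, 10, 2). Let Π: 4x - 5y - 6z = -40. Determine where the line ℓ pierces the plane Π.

A direction vector for ℓ is B − C = (0, 3, -3).
Substitute r = (6, 7, 5) + t(0, 3, -3) into the plane: -41 + 3t = -40, so t = 1/3.
Intersection: (6, 7, 5) + (1/3)·(0, 3, -3) = (6, 8, 4).

(6, 8, 4)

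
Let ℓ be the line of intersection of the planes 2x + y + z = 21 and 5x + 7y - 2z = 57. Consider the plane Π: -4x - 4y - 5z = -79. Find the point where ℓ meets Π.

Direction of ℓ: (2, 1, 1) × (5, 7, -2) = (-9, 9, 9).
A point on ℓ: solving the two plane equations with x = 23 gives (23, -12, -13).
Substitute r = (23, -12, -13) + t(-9, 9, 9) into the plane: 21 + (-45)t = -79, so t = 20/9.
Intersection: (23, -12, -13) + (20/9)·(-9, 9, 9) = (3, 8, 7).

(3, 8, 7)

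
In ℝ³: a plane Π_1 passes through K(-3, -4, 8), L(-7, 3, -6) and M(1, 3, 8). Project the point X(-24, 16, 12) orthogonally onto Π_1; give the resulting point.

(-3, 4, 0)

KL = (-4, 7, -14), KM = (4, 7, 0); a normal to Π_1 is KL × KM = (98, -56, -56).
Using K: Π_1 has equation 98x - 56y - 56z = -518.
Foot = X − λn with λ = (n·X − d)/|n|² = (-3920 − (-518))/15876 = -3/14.
Foot = (-24, 16, 12) − (-3/14)·(98, -56, -56) = (-3, 4, 0).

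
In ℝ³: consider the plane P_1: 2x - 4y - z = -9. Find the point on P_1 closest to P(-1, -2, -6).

(-3, 2, -5)

Foot = P − λn with λ = (n·P − d)/|n|² = (12 − (-9))/21 = 1.
Foot = (-1, -2, -6) − 1·(2, -4, -1) = (-3, 2, -5).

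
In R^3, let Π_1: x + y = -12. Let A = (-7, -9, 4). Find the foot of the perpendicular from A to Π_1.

(-5, -7, 4)

Foot = A − λn with λ = (n·A − d)/|n|² = (-16 − (-12))/2 = -2.
Foot = (-7, -9, 4) − (-2)·(1, 1, 0) = (-5, -7, 4).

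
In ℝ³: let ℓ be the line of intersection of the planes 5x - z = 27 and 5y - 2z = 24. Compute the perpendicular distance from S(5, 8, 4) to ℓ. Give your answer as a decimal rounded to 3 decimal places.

1.966

Direction of ℓ: (5, 0, -1) × (0, 5, -2) = (5, 10, 25).
A point on ℓ: solving the two plane equations with x = 6 gives (6, 6, 3).
Taking (6, 6, 3) on ℓ with direction v = (5, 10, 25): w = S − (6, 6, 3) = (-1, 2, 1), and w × v = (40, 30, -20).
Distance = |w × v| / |v| = √2900 / √750 ≈ 1.966.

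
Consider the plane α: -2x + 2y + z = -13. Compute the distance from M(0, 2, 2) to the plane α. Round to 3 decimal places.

6.333

n·M − d = (-2)·(0) + (2)·(2) + (1)·(2) − (-13) = 19; |n| = √9.
Distance = |19| / √9 = 19/√9 ≈ 6.333.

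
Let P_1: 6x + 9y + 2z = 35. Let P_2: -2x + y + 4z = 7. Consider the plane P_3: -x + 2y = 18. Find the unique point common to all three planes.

Solving the 3×3 linear system 6x + 9y + 2z = 35, -2x + y + 4z = 7, -x + 2y = 18 (e.g. by elimination or Cramer's rule, determinant = -90) gives (-4, 7, -2).

(-4, 7, -2)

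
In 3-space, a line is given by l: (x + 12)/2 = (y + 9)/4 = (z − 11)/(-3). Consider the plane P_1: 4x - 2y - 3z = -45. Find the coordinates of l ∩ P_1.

(-8, -1, 5)

l has direction (2, 4, -3) through (-12, -9, 11).
Substitute r = (-12, -9, 11) + t(2, 4, -3) into the plane: -63 + 9t = -45, so t = 2.
Intersection: (-12, -9, 11) + 2·(2, 4, -3) = (-8, -1, 5).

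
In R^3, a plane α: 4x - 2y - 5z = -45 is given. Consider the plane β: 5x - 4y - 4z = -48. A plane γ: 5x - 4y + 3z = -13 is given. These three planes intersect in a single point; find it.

Solving the 3×3 linear system 4x - 2y - 5z = -45, 5x - 4y - 4z = -48, 5x - 4y + 3z = -13 (e.g. by elimination or Cramer's rule, determinant = -42) gives (-4, 2, 5).

(-4, 2, 5)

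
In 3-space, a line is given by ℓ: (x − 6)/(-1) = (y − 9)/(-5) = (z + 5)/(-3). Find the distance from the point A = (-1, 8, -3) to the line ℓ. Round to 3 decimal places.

7.278

ℓ has direction (-1, -5, -3) through (6, 9, -5).
Taking (6, 9, -5) on ℓ with direction v = (-1, -5, -3): w = A − (6, 9, -5) = (-7, -1, 2), and w × v = (13, -23, 34).
Distance = |w × v| / |v| = √1854 / √35 ≈ 7.278.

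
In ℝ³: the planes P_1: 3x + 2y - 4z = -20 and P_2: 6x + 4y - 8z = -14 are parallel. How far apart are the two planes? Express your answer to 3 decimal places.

Rescale P_2 by 1/2: 3x + 2y - 4z = -7. Then distance = |-20 − (-7)| / √29 ≈ 2.414.

2.414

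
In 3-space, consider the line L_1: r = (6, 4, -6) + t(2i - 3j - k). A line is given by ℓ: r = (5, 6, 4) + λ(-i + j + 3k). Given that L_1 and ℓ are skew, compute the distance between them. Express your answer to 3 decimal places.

Common perpendicular direction n = (2, -3, -1) × (-1, 1, 3) = (-8, -5, -1).
With w = (5, 6, 4) − (6, 4, -6) = (-1, 2, 10), w · n = -12.
Distance = |w · n| / |n| = |-12| / √90 ≈ 1.265.

1.265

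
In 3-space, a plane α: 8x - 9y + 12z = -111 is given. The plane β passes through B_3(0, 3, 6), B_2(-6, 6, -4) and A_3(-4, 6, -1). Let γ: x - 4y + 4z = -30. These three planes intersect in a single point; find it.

(-6, 3, -3)

B_3B_2 = (-6, 3, -10), B_3A_3 = (-4, 3, -7); a normal to β is B_3B_2 × B_3A_3 = (9, -2, -6).
Using B_3: β has equation 9x - 2y - 6z = -42.
Solving the 3×3 linear system 8x - 9y + 12z = -111, 9x - 2y - 6z = -42, x - 4y + 4z = -30 (e.g. by elimination or Cramer's rule, determinant = -286) gives (-6, 3, -3).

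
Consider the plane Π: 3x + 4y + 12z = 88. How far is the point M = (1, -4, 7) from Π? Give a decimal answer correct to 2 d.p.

1.31

n·M − d = (3)·(1) + (4)·(-4) + (12)·(7) − 88 = -17; |n| = √169.
Distance = |-17| / √169 = 17/√169 ≈ 1.31.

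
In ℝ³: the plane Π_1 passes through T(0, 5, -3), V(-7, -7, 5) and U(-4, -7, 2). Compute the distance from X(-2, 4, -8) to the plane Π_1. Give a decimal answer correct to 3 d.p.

5.000

TV = (-7, -12, 8), TU = (-4, -12, 5); a normal to Π_1 is TV × TU = (36, 3, 36).
Using T: Π_1 has equation 36x + 3y + 36z = -93.
n·X − d = (36)·(-2) + (3)·(4) + (36)·(-8) − (-93) = -255; |n| = √2601.
Distance = |-255| / √2601 = 255/√2601 ≈ 5.000.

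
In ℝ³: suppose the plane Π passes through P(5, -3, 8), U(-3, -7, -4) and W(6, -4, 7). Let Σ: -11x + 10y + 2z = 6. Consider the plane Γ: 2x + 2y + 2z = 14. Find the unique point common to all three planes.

(0, -1, 8)

PU = (-8, -4, -12), PW = (1, -1, -1); a normal to Π is PU × PW = (-8, -20, 12).
Using P: Π has equation -8x - 20y + 12z = 116.
Solving the 3×3 linear system -8x - 20y + 12z = 116, -11x + 10y + 2z = 6, 2x + 2y + 2z = 14 (e.g. by elimination or Cramer's rule, determinant = -1152) gives (0, -1, 8).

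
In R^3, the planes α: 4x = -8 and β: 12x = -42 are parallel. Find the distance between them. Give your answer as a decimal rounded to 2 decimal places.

Rescale β by 1/3: 4x = -14. Then distance = |-8 − (-14)| / √16 ≈ 1.50.

1.50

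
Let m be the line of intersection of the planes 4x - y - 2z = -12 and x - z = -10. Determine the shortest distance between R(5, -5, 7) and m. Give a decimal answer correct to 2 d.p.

5.69

Direction of m: (4, -1, -2) × (1, 0, -1) = (1, 2, 1).
A point on m: solving the two plane equations with x = -1 gives (-1, -10, 9).
Taking (-1, -10, 9) on m with direction v = (1, 2, 1): w = R − (-1, -10, 9) = (6, 5, -2), and w × v = (9, -8, 7).
Distance = |w × v| / |v| = √194 / √6 ≈ 5.69.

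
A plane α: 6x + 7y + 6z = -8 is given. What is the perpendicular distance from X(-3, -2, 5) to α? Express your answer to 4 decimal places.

n·X − d = (6)·(-3) + (7)·(-2) + (6)·(5) − (-8) = 6; |n| = √121.
Distance = |6| / √121 = 6/√121 ≈ 0.5455.

0.5455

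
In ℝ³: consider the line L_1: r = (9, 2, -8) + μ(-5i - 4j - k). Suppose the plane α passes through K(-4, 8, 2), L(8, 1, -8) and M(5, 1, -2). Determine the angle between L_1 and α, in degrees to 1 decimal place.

77.8

KL = (12, -7, -10), KM = (9, -7, -4); a normal to α is KL × KM = (-42, -42, -21).
Using K: α has equation -42x - 42y - 21z = -210.
sin θ = |n·v| / (|n||v|) = |399| / (√3969 · √42) = 0.97725.
θ ≈ 77.8°.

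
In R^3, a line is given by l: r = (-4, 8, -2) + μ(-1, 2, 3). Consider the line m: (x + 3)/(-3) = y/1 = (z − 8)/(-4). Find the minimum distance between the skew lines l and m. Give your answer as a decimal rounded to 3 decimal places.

m has direction (-3, 1, -4) through (-3, 0, 8).
Common perpendicular direction n = (-1, 2, 3) × (-3, 1, -4) = (-11, -13, 5).
With w = (-3, 0, 8) − (-4, 8, -2) = (1, -8, 10), w · n = 143.
Distance = |w · n| / |n| = |143| / √315 ≈ 8.057.

8.057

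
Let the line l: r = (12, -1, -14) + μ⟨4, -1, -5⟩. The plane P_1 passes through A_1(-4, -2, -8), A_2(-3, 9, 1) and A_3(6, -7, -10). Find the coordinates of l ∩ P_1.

(4, 1, -4)

A_1A_2 = (1, 11, 9), A_1A_3 = (10, -5, -2); a normal to P_1 is A_1A_2 × A_1A_3 = (23, 92, -115).
Using A_1: P_1 has equation 23x + 92y - 115z = 644.
Substitute r = (12, -1, -14) + t(4, -1, -5) into the plane: 1794 + 575t = 644, so t = -2.
Intersection: (12, -1, -14) + (-2)·(4, -1, -5) = (4, 1, -4).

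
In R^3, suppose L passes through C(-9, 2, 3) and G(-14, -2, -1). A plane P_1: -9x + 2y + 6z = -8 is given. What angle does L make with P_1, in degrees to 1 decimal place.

9.0

A direction vector for L is G − C = (-5, -4, -4).
sin θ = |n·v| / (|n||v|) = |13| / (√121 · √57) = 0.15654.
θ ≈ 9.0°.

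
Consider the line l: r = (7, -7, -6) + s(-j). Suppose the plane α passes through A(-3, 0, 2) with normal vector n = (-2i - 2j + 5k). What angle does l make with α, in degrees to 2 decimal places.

α: n·r = n·A gives -2x - 2y + 5z = 16.
sin θ = |n·v| / (|n||v|) = |2| / (√33 · √1) = 0.34816.
θ ≈ 20.37°.

20.37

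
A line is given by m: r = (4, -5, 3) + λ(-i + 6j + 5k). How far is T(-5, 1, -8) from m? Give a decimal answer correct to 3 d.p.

Taking (4, -5, 3) on m with direction v = (-1, 6, 5): w = T − (4, -5, 3) = (-9, 6, -11), and w × v = (96, 56, -48).
Distance = |w × v| / |v| = √14656 / √62 ≈ 15.375.

15.375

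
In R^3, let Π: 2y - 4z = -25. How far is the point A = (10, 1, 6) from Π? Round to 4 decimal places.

n·A − d = (0)·(10) + (2)·(1) + (-4)·(6) − (-25) = 3; |n| = √20.
Distance = |3| / √20 = 3/√20 ≈ 0.6708.

0.6708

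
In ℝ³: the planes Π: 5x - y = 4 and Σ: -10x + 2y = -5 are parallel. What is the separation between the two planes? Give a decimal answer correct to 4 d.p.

Rescale Σ by 1/(-2): 5x - y = 5/2. Then distance = |4 − (5/2)| / √26 ≈ 0.2942.

0.2942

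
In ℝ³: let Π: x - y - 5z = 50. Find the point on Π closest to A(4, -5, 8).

(7, -8, -7)

Foot = A − λn with λ = (n·A − d)/|n|² = (-31 − 50)/27 = -3.
Foot = (4, -5, 8) − (-3)·(1, -1, -5) = (7, -8, -7).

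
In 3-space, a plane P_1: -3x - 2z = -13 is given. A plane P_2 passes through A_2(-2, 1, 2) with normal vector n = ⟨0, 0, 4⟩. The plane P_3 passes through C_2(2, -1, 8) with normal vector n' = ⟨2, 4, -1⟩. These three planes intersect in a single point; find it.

(3, -3, 2)

P_2: n·r = n·A_2 gives 4z = 8.
P_3: n'·r = n'·C_2 gives 2x + 4y - z = -8.
Solving the 3×3 linear system -3x - 2z = -13, 4z = 8, 2x + 4y - z = -8 (e.g. by elimination or Cramer's rule, determinant = 48) gives (3, -3, 2).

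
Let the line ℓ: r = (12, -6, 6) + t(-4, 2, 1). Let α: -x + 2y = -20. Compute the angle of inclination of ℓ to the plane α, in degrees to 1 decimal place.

51.3

sin θ = |n·v| / (|n||v|) = |8| / (√5 · √21) = 0.78072.
θ ≈ 51.3°.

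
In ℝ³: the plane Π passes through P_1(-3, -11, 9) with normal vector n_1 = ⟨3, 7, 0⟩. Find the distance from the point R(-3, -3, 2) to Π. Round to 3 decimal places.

Π: n_1·r = n_1·P_1 gives 3x + 7y = -86.
n·R − d = (3)·(-3) + (7)·(-3) + (0)·(2) − (-86) = 56; |n| = √58.
Distance = |56| / √58 = 56/√58 ≈ 7.353.

7.353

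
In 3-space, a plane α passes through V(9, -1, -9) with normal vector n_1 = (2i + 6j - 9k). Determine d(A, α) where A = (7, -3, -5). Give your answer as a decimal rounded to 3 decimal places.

4.727

α: n_1·r = n_1·V gives 2x + 6y - 9z = 93.
n·A − d = (2)·(7) + (6)·(-3) + (-9)·(-5) − 93 = -52; |n| = √121.
Distance = |-52| / √121 = 52/√121 ≈ 4.727.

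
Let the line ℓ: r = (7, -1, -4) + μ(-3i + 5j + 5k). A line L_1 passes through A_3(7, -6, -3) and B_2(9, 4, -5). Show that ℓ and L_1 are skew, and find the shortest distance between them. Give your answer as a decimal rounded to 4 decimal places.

A direction vector for L_1 is B_2 − A_3 = (2, 10, -2).
Common perpendicular direction n = (-3, 5, 5) × (2, 10, -2) = (-60, 4, -40).
With w = (7, -6, -3) − (7, -1, -4) = (0, -5, 1), w · n = -60.
Since n ≠ 0 the lines are not parallel, and w · n = -60 ≠ 0 so they do not intersect; hence they are skew.
Distance = |w · n| / |n| = |-60| / √5216 ≈ 0.8308.

0.8308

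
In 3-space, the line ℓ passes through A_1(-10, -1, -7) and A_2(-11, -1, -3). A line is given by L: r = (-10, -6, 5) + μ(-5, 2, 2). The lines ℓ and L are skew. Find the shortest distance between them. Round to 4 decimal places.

3.3335

A direction vector for ℓ is A_2 − A_1 = (-1, 0, 4).
Common perpendicular direction n = (-1, 0, 4) × (-5, 2, 2) = (-8, -18, -2).
With w = (-10, -6, 5) − (-10, -1, -7) = (0, -5, 12), w · n = 66.
Distance = |w · n| / |n| = |66| / √392 ≈ 3.3335.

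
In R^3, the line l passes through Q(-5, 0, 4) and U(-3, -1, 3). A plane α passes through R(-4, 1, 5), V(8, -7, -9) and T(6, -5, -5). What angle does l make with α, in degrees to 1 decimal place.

4.3

A direction vector for l is U − Q = (2, -1, -1).
RV = (12, -8, -14), RT = (10, -6, -10); a normal to α is RV × RT = (-4, -20, 8).
Using R: α has equation -4x - 20y + 8z = 36.
sin θ = |n·v| / (|n||v|) = |4| / (√480 · √6) = 0.07454.
θ ≈ 4.3°.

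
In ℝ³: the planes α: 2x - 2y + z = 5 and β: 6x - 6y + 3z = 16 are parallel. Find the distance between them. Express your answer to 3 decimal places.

Rescale β by 1/3: 2x - 2y + z = 16/3. Then distance = |5 − (16/3)| / √9 ≈ 0.111.

0.111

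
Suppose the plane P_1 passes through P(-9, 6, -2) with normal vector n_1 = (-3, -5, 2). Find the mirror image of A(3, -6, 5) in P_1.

P_1: n_1·r = n_1·P gives -3x - 5y + 2z = -7.
λ = (n·A − d)/|n|² = (31 − (-7))/38 = 1.
Reflection = A − 2λn = (3, -6, 5) − 2·(-3, -5, 2) = (9, 4, 1).

(9, 4, 1)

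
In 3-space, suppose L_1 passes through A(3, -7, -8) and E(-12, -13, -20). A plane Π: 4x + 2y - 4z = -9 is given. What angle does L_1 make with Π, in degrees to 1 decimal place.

11.5

A direction vector for L_1 is E − A = (-15, -6, -12).
sin θ = |n·v| / (|n||v|) = |-24| / (√36 · √405) = 0.19876.
θ ≈ 11.5°.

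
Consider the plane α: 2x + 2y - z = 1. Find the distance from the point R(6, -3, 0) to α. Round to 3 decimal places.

1.667

n·R − d = (2)·(6) + (2)·(-3) + (-1)·(0) − 1 = 5; |n| = √9.
Distance = |5| / √9 = 5/√9 ≈ 1.667.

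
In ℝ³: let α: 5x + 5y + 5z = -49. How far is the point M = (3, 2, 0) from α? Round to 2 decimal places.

8.54

n·M − d = (5)·(3) + (5)·(2) + (5)·(0) − (-49) = 74; |n| = √75.
Distance = |74| / √75 = 74/√75 ≈ 8.54.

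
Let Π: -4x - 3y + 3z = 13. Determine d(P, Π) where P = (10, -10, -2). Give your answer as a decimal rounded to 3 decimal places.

4.973

n·P − d = (-4)·(10) + (-3)·(-10) + (3)·(-2) − 13 = -29; |n| = √34.
Distance = |-29| / √34 = 29/√34 ≈ 4.973.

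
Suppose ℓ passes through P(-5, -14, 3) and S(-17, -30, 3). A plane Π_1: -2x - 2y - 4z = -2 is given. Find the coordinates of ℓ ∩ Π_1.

(1, -6, 3)

A direction vector for ℓ is S − P = (-12, -16, 0).
Substitute r = (-5, -14, 3) + t(-12, -16, 0) into the plane: 26 + 56t = -2, so t = -1/2.
Intersection: (-5, -14, 3) + (-1/2)·(-12, -16, 0) = (1, -6, 3).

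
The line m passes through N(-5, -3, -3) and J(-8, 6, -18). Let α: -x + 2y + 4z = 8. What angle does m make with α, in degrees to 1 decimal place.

A direction vector for m is J − N = (-3, 9, -15).
sin θ = |n·v| / (|n||v|) = |-39| / (√21 · √315) = 0.47951.
θ ≈ 28.7°.

28.7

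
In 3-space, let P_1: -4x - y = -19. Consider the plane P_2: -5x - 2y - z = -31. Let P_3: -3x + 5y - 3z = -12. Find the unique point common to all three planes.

(4, 3, 5)

Solving the 3×3 linear system -4x - y = -19, -5x - 2y - z = -31, -3x + 5y - 3z = -12 (e.g. by elimination or Cramer's rule, determinant = -32) gives (4, 3, 5).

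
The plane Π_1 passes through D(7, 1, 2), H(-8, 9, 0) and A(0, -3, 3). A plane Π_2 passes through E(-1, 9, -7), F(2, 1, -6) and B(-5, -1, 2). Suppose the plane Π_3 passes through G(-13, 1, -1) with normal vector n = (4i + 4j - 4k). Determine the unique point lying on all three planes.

DH = (-15, 8, -2), DA = (-7, -4, 1); a normal to Π_1 is DH × DA = (0, 29, 116).
Using D: Π_1 has equation 29y + 116z = 261.
EF = (3, -8, 1), EB = (-4, -10, 9); a normal to Π_2 is EF × EB = (-62, -31, -62).
Using E: Π_2 has equation -62x - 31y - 62z = 217.
Π_3: n·r = n·G gives 4x + 4y - 4z = -44.
Solving the 3×3 linear system 29y + 116z = 261, -62x - 31y - 62z = 217, 4x + 4y - 4z = -44 (e.g. by elimination or Cramer's rule, determinant = -28768) gives (-5, -3, 3).

(-5, -3, 3)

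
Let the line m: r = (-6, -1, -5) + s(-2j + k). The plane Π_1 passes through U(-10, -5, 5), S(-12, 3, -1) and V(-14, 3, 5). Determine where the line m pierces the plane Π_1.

US = (-2, 8, -6), UV = (-4, 8, 0); a normal to Π_1 is US × UV = (48, 24, 16).
Using U: Π_1 has equation 48x + 24y + 16z = -520.
Substitute r = (-6, -1, -5) + t(0, -2, 1) into the plane: -392 + (-32)t = -520, so t = 4.
Intersection: (-6, -1, -5) + 4·(0, -2, 1) = (-6, -9, -1).

(-6, -9, -1)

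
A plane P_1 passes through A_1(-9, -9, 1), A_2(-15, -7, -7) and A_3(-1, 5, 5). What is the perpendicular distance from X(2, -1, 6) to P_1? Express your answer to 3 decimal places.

3.101

A_1A_2 = (-6, 2, -8), A_1A_3 = (8, 14, 4); a normal to P_1 is A_1A_2 × A_1A_3 = (120, -40, -100).
Using A_1: P_1 has equation 120x - 40y - 100z = -820.
n·X − d = (120)·(2) + (-40)·(-1) + (-100)·(6) − (-820) = 500; |n| = √26000.
Distance = |500| / √26000 = 500/√26000 ≈ 3.101.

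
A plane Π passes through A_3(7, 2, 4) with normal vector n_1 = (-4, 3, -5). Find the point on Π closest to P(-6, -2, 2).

Π: n_1·r = n_1·A_3 gives -4x + 3y - 5z = -42.
Foot = P − λn with λ = (n·P − d)/|n|² = (8 − (-42))/50 = 1.
Foot = (-6, -2, 2) − 1·(-4, 3, -5) = (-2, -5, 7).

(-2, -5, 7)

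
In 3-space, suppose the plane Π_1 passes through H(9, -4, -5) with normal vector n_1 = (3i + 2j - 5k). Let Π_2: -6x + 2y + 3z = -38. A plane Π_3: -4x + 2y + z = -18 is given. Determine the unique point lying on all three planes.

(2, -1, -8)

Π_1: n_1·r = n_1·H gives 3x + 2y - 5z = 44.
Solving the 3×3 linear system 3x + 2y - 5z = 44, -6x + 2y + 3z = -38, -4x + 2y + z = -18 (e.g. by elimination or Cramer's rule, determinant = -4) gives (2, -1, -8).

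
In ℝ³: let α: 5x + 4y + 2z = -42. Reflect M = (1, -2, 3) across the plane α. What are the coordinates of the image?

λ = (n·M − d)/|n|² = (3 − (-42))/45 = 1.
Reflection = M − 2λn = (1, -2, 3) − 2·(5, 4, 2) = (-9, -10, -1).

(-9, -10, -1)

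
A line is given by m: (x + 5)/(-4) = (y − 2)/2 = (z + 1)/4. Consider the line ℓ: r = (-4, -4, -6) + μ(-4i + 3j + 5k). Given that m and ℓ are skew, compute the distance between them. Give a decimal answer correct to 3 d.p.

1.000

m has direction (-4, 2, 4) through (-5, 2, -1).
Common perpendicular direction n = (-4, 2, 4) × (-4, 3, 5) = (-2, 4, -4).
With w = (-4, -4, -6) − (-5, 2, -1) = (1, -6, -5), w · n = -6.
Distance = |w · n| / |n| = |-6| / √36 ≈ 1.000.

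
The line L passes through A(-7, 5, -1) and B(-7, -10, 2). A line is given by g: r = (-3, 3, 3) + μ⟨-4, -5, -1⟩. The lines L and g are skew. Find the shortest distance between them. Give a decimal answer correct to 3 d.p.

1.409

A direction vector for L is B − A = (0, -15, 3).
Common perpendicular direction n = (0, -15, 3) × (-4, -5, -1) = (30, -12, -60).
With w = (-3, 3, 3) − (-7, 5, -1) = (4, -2, 4), w · n = -96.
Distance = |w · n| / |n| = |-96| / √4644 ≈ 1.409.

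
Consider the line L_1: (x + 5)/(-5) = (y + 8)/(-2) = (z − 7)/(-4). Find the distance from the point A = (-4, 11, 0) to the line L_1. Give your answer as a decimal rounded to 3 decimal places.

20.149

L_1 has direction (-5, -2, -4) through (-5, -8, 7).
Taking (-5, -8, 7) on L_1 with direction v = (-5, -2, -4): w = A − (-5, -8, 7) = (1, 19, -7), and w × v = (-90, 39, 93).
Distance = |w × v| / |v| = √18270 / √45 ≈ 20.149.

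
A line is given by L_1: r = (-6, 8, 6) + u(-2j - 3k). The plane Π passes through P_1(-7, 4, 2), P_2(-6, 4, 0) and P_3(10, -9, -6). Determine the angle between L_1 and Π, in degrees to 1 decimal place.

P_1P_2 = (1, 0, -2), P_1P_3 = (17, -13, -8); a normal to Π is P_1P_2 × P_1P_3 = (-26, -26, -13).
Using P_1: Π has equation -26x - 26y - 13z = 52.
sin θ = |n·v| / (|n||v|) = |91| / (√1521 · √13) = 0.64715.
θ ≈ 40.3°.

40.3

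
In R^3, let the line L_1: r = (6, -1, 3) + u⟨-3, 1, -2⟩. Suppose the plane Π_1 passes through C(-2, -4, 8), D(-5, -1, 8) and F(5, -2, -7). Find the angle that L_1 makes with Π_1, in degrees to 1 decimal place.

33.8

CD = (-3, 3, 0), CF = (7, 2, -15); a normal to Π_1 is CD × CF = (-45, -45, -27).
Using C: Π_1 has equation -45x - 45y - 27z = 54.
sin θ = |n·v| / (|n||v|) = |144| / (√4779 · √14) = 0.55671.
θ ≈ 33.8°.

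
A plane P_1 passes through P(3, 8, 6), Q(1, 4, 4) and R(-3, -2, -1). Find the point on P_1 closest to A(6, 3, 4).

(2, 4, 6)

PQ = (-2, -4, -2), PR = (-6, -10, -7); a normal to P_1 is PQ × PR = (8, -2, -4).
Using P: P_1 has equation 8x - 2y - 4z = -16.
Foot = A − λn with λ = (n·A − d)/|n|² = (26 − (-16))/84 = 1/2.
Foot = (6, 3, 4) − (1/2)·(8, -2, -4) = (2, 4, 6).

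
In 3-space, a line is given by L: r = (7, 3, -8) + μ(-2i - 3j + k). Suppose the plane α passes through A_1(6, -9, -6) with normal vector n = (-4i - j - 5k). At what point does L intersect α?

(5, 0, -7)

α: n·r = n·A_1 gives -4x - y - 5z = 15.
Substitute r = (7, 3, -8) + t(-2, -3, 1) into the plane: 9 + 6t = 15, so t = 1.
Intersection: (7, 3, -8) + 1·(-2, -3, 1) = (5, 0, -7).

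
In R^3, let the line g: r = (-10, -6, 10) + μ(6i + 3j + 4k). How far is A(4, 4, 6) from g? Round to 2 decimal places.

Taking (-10, -6, 10) on g with direction v = (6, 3, 4): w = A − (-10, -6, 10) = (14, 10, -4), and w × v = (52, -80, -18).
Distance = |w × v| / |v| = √9428 / √61 ≈ 12.43.

12.43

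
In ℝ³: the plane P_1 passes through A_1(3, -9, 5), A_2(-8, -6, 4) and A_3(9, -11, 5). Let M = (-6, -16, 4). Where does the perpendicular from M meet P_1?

(-4, -10, 0)

A_1A_2 = (-11, 3, -1), A_1A_3 = (6, -2, 0); a normal to P_1 is A_1A_2 × A_1A_3 = (-2, -6, 4).
Using A_1: P_1 has equation -2x - 6y + 4z = 68.
Foot = M − λn with λ = (n·M − d)/|n|² = (124 − 68)/56 = 1.
Foot = (-6, -16, 4) − 1·(-2, -6, 4) = (-4, -10, 0).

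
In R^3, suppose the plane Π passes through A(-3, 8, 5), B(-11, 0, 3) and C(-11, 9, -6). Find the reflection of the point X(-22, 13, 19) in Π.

AB = (-8, -8, -2), AC = (-8, 1, -11); a normal to Π is AB × AC = (90, -72, -72).
Using A: Π has equation 90x - 72y - 72z = -1206.
λ = (n·X − d)/|n|² = (-4284 − (-1206))/18468 = -1/6.
Reflection = X − 2λn = (-22, 13, 19) − (-1/3)·(90, -72, -72) = (8, -11, -5).

(8, -11, -5)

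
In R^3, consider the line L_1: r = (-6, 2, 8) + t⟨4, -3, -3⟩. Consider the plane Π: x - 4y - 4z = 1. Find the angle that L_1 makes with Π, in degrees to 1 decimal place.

56.7

sin θ = |n·v| / (|n||v|) = |28| / (√33 · √34) = 0.83591.
θ ≈ 56.7°.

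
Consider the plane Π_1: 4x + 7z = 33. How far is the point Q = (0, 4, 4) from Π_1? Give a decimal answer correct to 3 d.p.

0.620

n·Q − d = (4)·(0) + (0)·(4) + (7)·(4) − 33 = -5; |n| = √65.
Distance = |-5| / √65 = 5/√65 ≈ 0.620.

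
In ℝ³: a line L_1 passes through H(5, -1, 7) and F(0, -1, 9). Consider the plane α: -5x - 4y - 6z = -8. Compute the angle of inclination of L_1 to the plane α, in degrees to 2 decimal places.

15.97

A direction vector for L_1 is F − H = (-5, 0, 2).
sin θ = |n·v| / (|n||v|) = |13| / (√77 · √29) = 0.27511.
θ ≈ 15.97°.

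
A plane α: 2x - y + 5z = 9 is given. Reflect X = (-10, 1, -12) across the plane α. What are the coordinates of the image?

λ = (n·X − d)/|n|² = (-81 − 9)/30 = -3.
Reflection = X − 2λn = (-10, 1, -12) − (-6)·(2, -1, 5) = (2, -5, 18).

(2, -5, 18)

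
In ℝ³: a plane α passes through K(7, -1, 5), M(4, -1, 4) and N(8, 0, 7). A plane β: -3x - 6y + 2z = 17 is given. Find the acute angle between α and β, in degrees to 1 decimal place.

KM = (-3, 0, -1), KN = (1, 1, 2); a normal to α is KM × KN = (1, 5, -3).
Using K: α has equation x + 5y - 3z = -13.
cos θ = |n₁·n₂| / (|n₁||n₂|) = |-39| / (√35 · √49).
θ = arccos(0.94174) ≈ 19.7°.

19.7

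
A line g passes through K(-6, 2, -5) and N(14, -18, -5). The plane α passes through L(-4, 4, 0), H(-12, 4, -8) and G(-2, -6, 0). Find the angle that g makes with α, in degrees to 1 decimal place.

A direction vector for g is N − K = (20, -20, 0).
LH = (-8, 0, -8), LG = (2, -10, 0); a normal to α is LH × LG = (-80, -16, 80).
Using L: α has equation -80x - 16y + 80z = 256.
sin θ = |n·v| / (|n||v|) = |-1280| / (√13056 · √800) = 0.39606.
θ ≈ 23.3°.

23.3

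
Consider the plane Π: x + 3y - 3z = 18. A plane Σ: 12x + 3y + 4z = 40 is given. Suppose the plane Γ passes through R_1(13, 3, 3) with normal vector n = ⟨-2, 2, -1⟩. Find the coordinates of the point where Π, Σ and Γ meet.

(9, -8, -11)

Γ: n·r = n·R_1 gives -2x + 2y - z = -23.
Solving the 3×3 linear system x + 3y - 3z = 18, 12x + 3y + 4z = 40, -2x + 2y - z = -23 (e.g. by elimination or Cramer's rule, determinant = -89) gives (9, -8, -11).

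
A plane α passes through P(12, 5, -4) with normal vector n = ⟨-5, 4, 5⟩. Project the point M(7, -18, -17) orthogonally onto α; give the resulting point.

α: n·r = n·P gives -5x + 4y + 5z = -60.
Foot = M − λn with λ = (n·M − d)/|n|² = (-192 − (-60))/66 = -2.
Foot = (7, -18, -17) − (-2)·(-5, 4, 5) = (-3, -10, -7).

(-3, -10, -7)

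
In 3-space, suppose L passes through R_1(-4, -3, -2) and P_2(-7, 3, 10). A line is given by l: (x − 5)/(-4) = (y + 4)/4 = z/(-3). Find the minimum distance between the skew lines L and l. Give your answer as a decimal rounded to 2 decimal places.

A direction vector for L is P_2 − R_1 = (-3, 6, 12).
l has direction (-4, 4, -3) through (5, -4, 0).
Common perpendicular direction n = (-3, 6, 12) × (-4, 4, -3) = (-66, -57, 12).
With w = (5, -4, 0) − (-4, -3, -2) = (9, -1, 2), w · n = -513.
Distance = |w · n| / |n| = |-513| / √7749 ≈ 5.83.

5.83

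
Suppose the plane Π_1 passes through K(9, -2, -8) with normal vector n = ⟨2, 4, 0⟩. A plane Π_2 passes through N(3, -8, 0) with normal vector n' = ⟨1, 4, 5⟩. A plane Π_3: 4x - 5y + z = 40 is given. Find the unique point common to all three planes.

(9, -2, -6)

Π_1: n·r = n·K gives 2x + 4y = 10.
Π_2: n'·r = n'·N gives x + 4y + 5z = -29.
Solving the 3×3 linear system 2x + 4y = 10, x + 4y + 5z = -29, 4x - 5y + z = 40 (e.g. by elimination or Cramer's rule, determinant = 134) gives (9, -2, -6).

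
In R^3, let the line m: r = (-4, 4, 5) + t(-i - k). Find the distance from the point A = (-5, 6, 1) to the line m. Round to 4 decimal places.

2.9155

Taking (-4, 4, 5) on m with direction v = (-1, 0, -1): w = A − (-4, 4, 5) = (-1, 2, -4), and w × v = (-2, 3, 2).
Distance = |w × v| / |v| = √17 / √2 ≈ 2.9155.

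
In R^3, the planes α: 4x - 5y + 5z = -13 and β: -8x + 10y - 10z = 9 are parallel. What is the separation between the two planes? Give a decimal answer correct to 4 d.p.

Rescale β by 1/(-2): 4x - 5y + 5z = -9/2. Then distance = |-13 − (-9/2)| / √66 ≈ 1.0463.

1.0463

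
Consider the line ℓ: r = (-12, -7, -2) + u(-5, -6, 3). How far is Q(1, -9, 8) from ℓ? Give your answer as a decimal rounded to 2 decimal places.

16.29

Taking (-12, -7, -2) on ℓ with direction v = (-5, -6, 3): w = Q − (-12, -7, -2) = (13, -2, 10), and w × v = (54, -89, -88).
Distance = |w × v| / |v| = √18581 / √70 ≈ 16.29.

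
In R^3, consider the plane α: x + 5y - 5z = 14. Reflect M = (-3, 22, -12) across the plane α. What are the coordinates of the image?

λ = (n·M − d)/|n|² = (167 − 14)/51 = 3.
Reflection = M − 2λn = (-3, 22, -12) − 6·(1, 5, -5) = (-9, -8, 18).

(-9, -8, 18)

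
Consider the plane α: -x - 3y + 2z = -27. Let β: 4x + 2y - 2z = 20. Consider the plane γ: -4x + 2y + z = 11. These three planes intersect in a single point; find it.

Solving the 3×3 linear system -x - 3y + 2z = -27, 4x + 2y - 2z = 20, -4x + 2y + z = 11 (e.g. by elimination or Cramer's rule, determinant = 14) gives (0, 7, -3).

(0, 7, -3)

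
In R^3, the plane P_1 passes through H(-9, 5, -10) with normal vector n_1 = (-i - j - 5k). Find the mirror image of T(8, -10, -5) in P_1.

(6, -12, -15)

P_1: n_1·r = n_1·H gives -x - y - 5z = 54.
λ = (n·T − d)/|n|² = (27 − 54)/27 = -1.
Reflection = T − 2λn = (8, -10, -5) − (-2)·(-1, -1, -5) = (6, -12, -15).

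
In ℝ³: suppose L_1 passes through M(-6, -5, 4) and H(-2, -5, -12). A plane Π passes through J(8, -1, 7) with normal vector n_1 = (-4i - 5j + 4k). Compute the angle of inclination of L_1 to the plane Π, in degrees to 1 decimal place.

A direction vector for L_1 is H − M = (4, 0, -16).
Π: n_1·r = n_1·J gives -4x - 5y + 4z = 1.
sin θ = |n·v| / (|n||v|) = |-80| / (√57 · √272) = 0.64249.
θ ≈ 40.0°.

40.0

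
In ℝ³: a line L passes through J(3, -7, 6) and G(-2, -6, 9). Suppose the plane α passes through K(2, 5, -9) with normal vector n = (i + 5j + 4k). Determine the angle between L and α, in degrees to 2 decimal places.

A direction vector for L is G − J = (-5, 1, 3).
α: n·r = n·K gives x + 5y + 4z = -9.
sin θ = |n·v| / (|n||v|) = |12| / (√42 · √35) = 0.31298.
θ ≈ 18.24°.

18.24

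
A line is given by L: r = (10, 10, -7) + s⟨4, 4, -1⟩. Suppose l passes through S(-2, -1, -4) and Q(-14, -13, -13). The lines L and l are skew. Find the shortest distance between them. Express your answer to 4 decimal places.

A direction vector for l is Q − S = (-12, -12, -9).
Common perpendicular direction n = (4, 4, -1) × (-12, -12, -9) = (-48, 48, 0).
With w = (-2, -1, -4) − (10, 10, -7) = (-12, -11, 3), w · n = 48.
Distance = |w · n| / |n| = |48| / √4608 ≈ 0.7071.

0.7071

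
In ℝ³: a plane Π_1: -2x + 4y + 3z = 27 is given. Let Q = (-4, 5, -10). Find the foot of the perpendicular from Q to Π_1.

Foot = Q − λn with λ = (n·Q − d)/|n|² = (-2 − 27)/29 = -1.
Foot = (-4, 5, -10) − (-1)·(-2, 4, 3) = (-6, 9, -7).

(-6, 9, -7)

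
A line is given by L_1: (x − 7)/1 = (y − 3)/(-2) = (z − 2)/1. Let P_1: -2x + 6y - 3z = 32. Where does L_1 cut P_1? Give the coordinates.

(5, 7, 0)

L_1 has direction (1, -2, 1) through (7, 3, 2).
Substitute r = (7, 3, 2) + t(1, -2, 1) into the plane: -2 + (-17)t = 32, so t = -2.
Intersection: (7, 3, 2) + (-2)·(1, -2, 1) = (5, 7, 0).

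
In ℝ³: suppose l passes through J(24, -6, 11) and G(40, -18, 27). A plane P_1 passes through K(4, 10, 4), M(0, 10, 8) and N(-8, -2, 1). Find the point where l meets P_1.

A direction vector for l is G − J = (16, -12, 16).
KM = (-4, 0, 4), KN = (-12, -12, -3); a normal to P_1 is KM × KN = (48, -60, 48).
Using K: P_1 has equation 48x - 60y + 48z = -216.
Substitute r = (24, -6, 11) + t(16, -12, 16) into the plane: 2040 + 2256t = -216, so t = -1.
Intersection: (24, -6, 11) + (-1)·(16, -12, 16) = (8, 6, -5).

(8, 6, -5)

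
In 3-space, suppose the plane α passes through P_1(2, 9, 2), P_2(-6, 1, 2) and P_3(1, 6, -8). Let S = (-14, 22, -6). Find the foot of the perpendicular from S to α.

(1, 7, -3)

P_1P_2 = (-8, -8, 0), P_1P_3 = (-1, -3, -10); a normal to α is P_1P_2 × P_1P_3 = (80, -80, 16).
Using P_1: α has equation 80x - 80y + 16z = -528.
Foot = S − λn with λ = (n·S − d)/|n|² = (-2976 − (-528))/13056 = -3/16.
Foot = (-14, 22, -6) − (-3/16)·(80, -80, 16) = (1, 7, -3).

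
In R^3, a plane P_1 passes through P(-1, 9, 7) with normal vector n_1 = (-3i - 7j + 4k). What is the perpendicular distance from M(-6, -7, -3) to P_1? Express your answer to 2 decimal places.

10.11

P_1: n_1·r = n_1·P gives -3x - 7y + 4z = -32.
n·M − d = (-3)·(-6) + (-7)·(-7) + (4)·(-3) − (-32) = 87; |n| = √74.
Distance = |87| / √74 = 87/√74 ≈ 10.11.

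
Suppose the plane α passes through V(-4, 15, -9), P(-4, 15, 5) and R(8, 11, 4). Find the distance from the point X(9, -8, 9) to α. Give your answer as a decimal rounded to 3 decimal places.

17.709

VP = (0, 0, 14), VR = (12, -4, 13); a normal to α is VP × VR = (56, 168, 0).
Using V: α has equation 56x + 168y = 2296.
n·X − d = (56)·(9) + (168)·(-8) + (0)·(9) − 2296 = -3136; |n| = √31360.
Distance = |-3136| / √31360 = 3136/√31360 ≈ 17.709.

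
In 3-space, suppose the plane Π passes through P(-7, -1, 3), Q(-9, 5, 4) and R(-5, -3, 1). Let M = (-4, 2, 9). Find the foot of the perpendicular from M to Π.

PQ = (-2, 6, 1), PR = (2, -2, -2); a normal to Π is PQ × PR = (-10, -2, -8).
Using P: Π has equation -10x - 2y - 8z = 48.
Foot = M − λn with λ = (n·M − d)/|n|² = (-36 − 48)/168 = -1/2.
Foot = (-4, 2, 9) − (-1/2)·(-10, -2, -8) = (-9, 1, 5).

(-9, 1, 5)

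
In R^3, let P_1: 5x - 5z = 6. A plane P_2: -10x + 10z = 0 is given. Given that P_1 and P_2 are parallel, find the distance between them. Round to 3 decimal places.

0.849

Rescale P_2 by 1/(-2): 5x - 5z = 0. Then distance = |6 − 0| / √50 ≈ 0.849.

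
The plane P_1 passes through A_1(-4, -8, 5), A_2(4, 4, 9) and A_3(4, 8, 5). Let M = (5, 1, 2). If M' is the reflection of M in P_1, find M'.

A_1A_2 = (8, 12, 4), A_1A_3 = (8, 16, 0); a normal to P_1 is A_1A_2 × A_1A_3 = (-64, 32, 32).
Using A_1: P_1 has equation -64x + 32y + 32z = 160.
λ = (n·M − d)/|n|² = (-224 − 160)/6144 = -1/16.
Reflection = M − 2λn = (5, 1, 2) − (-1/8)·(-64, 32, 32) = (-3, 5, 6).

(-3, 5, 6)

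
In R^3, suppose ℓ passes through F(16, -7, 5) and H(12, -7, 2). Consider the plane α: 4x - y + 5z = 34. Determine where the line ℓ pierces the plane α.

(8, -7, -1)

A direction vector for ℓ is H − F = (-4, 0, -3).
Substitute r = (16, -7, 5) + t(-4, 0, -3) into the plane: 96 + (-31)t = 34, so t = 2.
Intersection: (16, -7, 5) + 2·(-4, 0, -3) = (8, -7, -1).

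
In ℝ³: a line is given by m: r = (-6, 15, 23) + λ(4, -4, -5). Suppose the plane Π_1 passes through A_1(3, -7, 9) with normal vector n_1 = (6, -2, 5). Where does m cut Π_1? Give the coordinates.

Π_1: n_1·r = n_1·A_1 gives 6x - 2y + 5z = 77.
Substitute r = (-6, 15, 23) + t(4, -4, -5) into the plane: 49 + 7t = 77, so t = 4.
Intersection: (-6, 15, 23) + 4·(4, -4, -5) = (10, -1, 3).

(10, -1, 3)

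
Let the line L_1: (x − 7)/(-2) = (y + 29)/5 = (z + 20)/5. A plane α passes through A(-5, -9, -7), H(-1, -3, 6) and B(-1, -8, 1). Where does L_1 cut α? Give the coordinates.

L_1 has direction (-2, 5, 5) through (7, -29, -20).
AH = (4, 6, 13), AB = (4, 1, 8); a normal to α is AH × AB = (35, 20, -20).
Using A: α has equation 35x + 20y - 20z = -215.
Substitute r = (7, -29, -20) + t(-2, 5, 5) into the plane: 65 + (-70)t = -215, so t = 4.
Intersection: (7, -29, -20) + 4·(-2, 5, 5) = (-1, -9, 0).

(-1, -9, 0)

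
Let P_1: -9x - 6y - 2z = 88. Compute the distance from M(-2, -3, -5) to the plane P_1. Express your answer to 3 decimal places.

3.818

n·M − d = (-9)·(-2) + (-6)·(-3) + (-2)·(-5) − 88 = -42; |n| = √121.
Distance = |-42| / √121 = 42/√121 ≈ 3.818.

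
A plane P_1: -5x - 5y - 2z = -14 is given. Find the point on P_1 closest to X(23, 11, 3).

(8, -4, -3)

Foot = X − λn with λ = (n·X − d)/|n|² = (-176 − (-14))/54 = -3.
Foot = (23, 11, 3) − (-3)·(-5, -5, -2) = (8, -4, -3).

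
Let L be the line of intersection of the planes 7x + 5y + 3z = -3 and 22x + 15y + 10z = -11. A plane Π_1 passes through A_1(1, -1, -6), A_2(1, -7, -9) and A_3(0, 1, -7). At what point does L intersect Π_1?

Direction of L: (7, 5, 3) × (22, 15, 10) = (5, -4, -5).
A point on L: solving the two plane equations with x = -18 gives (-18, 15, 16).
A_1A_2 = (0, -6, -3), A_1A_3 = (-1, 2, -1); a normal to Π_1 is A_1A_2 × A_1A_3 = (12, 3, -6).
Using A_1: Π_1 has equation 12x + 3y - 6z = 45.
Substitute r = (-18, 15, 16) + t(5, -4, -5) into the plane: -267 + 78t = 45, so t = 4.
Intersection: (-18, 15, 16) + 4·(5, -4, -5) = (2, -1, -4).

(2, -1, -4)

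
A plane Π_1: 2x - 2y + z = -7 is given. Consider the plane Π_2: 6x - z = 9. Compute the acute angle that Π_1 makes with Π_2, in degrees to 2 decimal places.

52.93

cos θ = |n₁·n₂| / (|n₁||n₂|) = |11| / (√9 · √37).
θ = arccos(0.60280) ≈ 52.93°.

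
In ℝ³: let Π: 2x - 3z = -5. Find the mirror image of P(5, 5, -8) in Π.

(-7, 5, 10)

λ = (n·P − d)/|n|² = (34 − (-5))/13 = 3.
Reflection = P − 2λn = (5, 5, -8) − 6·(2, 0, -3) = (-7, 5, 10).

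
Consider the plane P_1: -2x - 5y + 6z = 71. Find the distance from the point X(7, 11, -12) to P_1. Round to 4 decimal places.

26.2954

n·X − d = (-2)·(7) + (-5)·(11) + (6)·(-12) − 71 = -212; |n| = √65.
Distance = |-212| / √65 = 212/√65 ≈ 26.2954.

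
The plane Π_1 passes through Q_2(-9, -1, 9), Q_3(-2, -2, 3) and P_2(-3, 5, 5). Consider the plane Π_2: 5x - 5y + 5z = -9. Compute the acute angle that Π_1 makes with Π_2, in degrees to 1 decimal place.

28.4

Q_2Q_3 = (7, -1, -6), Q_2P_2 = (6, 6, -4); a normal to Π_1 is Q_2Q_3 × Q_2P_2 = (40, -8, 48).
Using Q_2: Π_1 has equation 40x - 8y + 48z = 80.
cos θ = |n₁·n₂| / (|n₁||n₂|) = |480| / (√3968 · √75).
θ = arccos(0.87988) ≈ 28.4°.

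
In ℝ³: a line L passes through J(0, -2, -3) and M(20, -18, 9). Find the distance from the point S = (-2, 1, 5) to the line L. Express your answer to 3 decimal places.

A direction vector for L is M − J = (20, -16, 12).
Taking (0, -2, -3) on L with direction v = (20, -16, 12): w = S − (0, -2, -3) = (-2, 3, 8), and w × v = (164, 184, -28).
Distance = |w × v| / |v| = √61536 / √800 ≈ 8.770.

8.770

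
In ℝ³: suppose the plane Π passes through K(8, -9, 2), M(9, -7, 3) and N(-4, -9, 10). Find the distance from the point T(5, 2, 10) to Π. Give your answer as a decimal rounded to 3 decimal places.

KM = (1, 2, 1), KN = (-12, 0, 8); a normal to Π is KM × KN = (16, -20, 24).
Using K: Π has equation 16x - 20y + 24z = 356.
n·T − d = (16)·(5) + (-20)·(2) + (24)·(10) − 356 = -76; |n| = √1232.
Distance = |-76| / √1232 = 76/√1232 ≈ 2.165.

2.165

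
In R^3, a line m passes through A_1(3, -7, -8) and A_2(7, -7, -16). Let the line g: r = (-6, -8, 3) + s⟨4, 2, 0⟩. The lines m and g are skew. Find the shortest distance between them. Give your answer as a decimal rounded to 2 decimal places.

0.65

A direction vector for m is A_2 − A_1 = (4, 0, -8).
Common perpendicular direction n = (4, 0, -8) × (4, 2, 0) = (16, -32, 8).
With w = (-6, -8, 3) − (3, -7, -8) = (-9, -1, 11), w · n = -24.
Distance = |w · n| / |n| = |-24| / √1344 ≈ 0.65.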